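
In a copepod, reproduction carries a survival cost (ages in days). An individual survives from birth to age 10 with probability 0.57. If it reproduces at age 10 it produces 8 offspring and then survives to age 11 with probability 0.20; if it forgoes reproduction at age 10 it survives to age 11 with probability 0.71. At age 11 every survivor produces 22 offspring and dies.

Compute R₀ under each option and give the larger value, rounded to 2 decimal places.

8.90

breed at age 10: R₀ = 0.57 × (8 + 0.20 × 22) = 0.57 × 12.4000 = 7.0680
delay to age 11: R₀ = 0.57 × (0.71 × 22) = 0.57 × 15.6200 = 8.9034
Higher: delay to age 11 (8.9034).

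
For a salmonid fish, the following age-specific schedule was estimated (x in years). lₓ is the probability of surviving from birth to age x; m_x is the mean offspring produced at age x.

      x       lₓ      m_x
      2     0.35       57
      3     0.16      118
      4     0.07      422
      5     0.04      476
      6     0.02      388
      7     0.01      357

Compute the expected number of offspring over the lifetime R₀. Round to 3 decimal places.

R₀ = Σ lₓ m_x:
  age 2: 0.35 × 57 = 19.9500
  age 3: 0.16 × 118 = 18.8800
  age 4: 0.07 × 422 = 29.5400
  age 5: 0.04 × 476 = 19.0400
  age 6: 0.02 × 388 = 7.7600
  age 7: 0.01 × 357 = 3.5700
R₀ = 19.9500 + 18.8800 + 29.5400 + 19.0400 + 7.7600 + 3.5700 = 98.7400

98.740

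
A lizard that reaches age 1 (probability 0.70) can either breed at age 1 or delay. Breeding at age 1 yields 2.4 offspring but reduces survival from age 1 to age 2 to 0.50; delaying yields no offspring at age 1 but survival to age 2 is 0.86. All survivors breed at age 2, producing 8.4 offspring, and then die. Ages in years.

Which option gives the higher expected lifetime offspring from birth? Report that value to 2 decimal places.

breed at age 1: R₀ = 0.70 × (2.4 + 0.50 × 8.4) = 0.70 × 6.6000 = 4.6200
delay to age 2: R₀ = 0.70 × (0.86 × 8.4) = 0.70 × 7.2240 = 5.0568
Higher: delay to age 2 (5.0568).

5.06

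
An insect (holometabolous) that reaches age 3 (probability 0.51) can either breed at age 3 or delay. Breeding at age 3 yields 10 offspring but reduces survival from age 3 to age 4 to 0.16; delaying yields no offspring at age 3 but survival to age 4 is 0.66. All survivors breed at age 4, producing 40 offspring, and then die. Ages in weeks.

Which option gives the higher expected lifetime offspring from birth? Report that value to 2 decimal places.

breed at age 3: R₀ = 0.51 × (10 + 0.16 × 40) = 0.51 × 16.4000 = 8.3640
delay to age 4: R₀ = 0.51 × (0.66 × 40) = 0.51 × 26.4000 = 13.4640
Higher: delay to age 4 (13.4640).

13.46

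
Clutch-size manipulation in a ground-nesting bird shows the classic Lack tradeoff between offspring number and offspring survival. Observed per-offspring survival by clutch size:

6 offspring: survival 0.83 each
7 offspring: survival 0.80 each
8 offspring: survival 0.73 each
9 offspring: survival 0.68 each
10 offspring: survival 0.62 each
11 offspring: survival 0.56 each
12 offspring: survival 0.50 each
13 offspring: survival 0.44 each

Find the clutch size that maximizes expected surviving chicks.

Expected surviving chicks = c × s(c):
  c=6: 6 × 0.83 = 4.980
  c=7: 7 × 0.80 = 5.600
  c=8: 8 × 0.73 = 5.840
  c=9: 9 × 0.68 = 6.120
  c=10: 10 × 0.62 = 6.200
  c=11: 11 × 0.56 = 6.160
  c=12: 12 × 0.50 = 6.000
  c=13: 13 × 0.44 = 5.720
Maximum at c = 10 (6.200 surviving chicks).

10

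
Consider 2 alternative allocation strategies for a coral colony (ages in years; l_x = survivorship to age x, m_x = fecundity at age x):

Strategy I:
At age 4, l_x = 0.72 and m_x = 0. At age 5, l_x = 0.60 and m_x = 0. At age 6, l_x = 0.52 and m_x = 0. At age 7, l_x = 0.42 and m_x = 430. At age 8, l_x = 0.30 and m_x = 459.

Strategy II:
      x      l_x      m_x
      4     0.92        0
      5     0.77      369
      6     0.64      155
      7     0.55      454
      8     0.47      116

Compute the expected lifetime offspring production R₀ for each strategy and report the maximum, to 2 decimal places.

Strategy I: R₀ = 0.72×0 + 0.60×0 + 0.52×0 + 0.42×430 + 0.30×459 = 318.3000
Strategy II: R₀ = 0.92×0 + 0.77×369 + 0.64×155 + 0.55×454 + 0.47×116 = 687.5500
Highest R₀: strategy II with 687.5500.

687.55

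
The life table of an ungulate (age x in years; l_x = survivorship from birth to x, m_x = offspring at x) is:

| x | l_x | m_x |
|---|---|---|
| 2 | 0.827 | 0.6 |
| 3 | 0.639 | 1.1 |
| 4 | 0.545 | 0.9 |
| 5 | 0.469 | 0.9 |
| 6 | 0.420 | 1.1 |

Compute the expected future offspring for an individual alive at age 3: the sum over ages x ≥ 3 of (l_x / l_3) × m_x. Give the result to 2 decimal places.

3.25

l_3 = 0.639. Conditional survival from age 3 to x is l_x / l_3.
  x=3: (0.639/0.639) × 1.1 = 1.1000
  x=4: (0.545/0.639) × 0.9 = 0.7676
  x=5: (0.469/0.639) × 0.9 = 0.6606
  x=6: (0.420/0.639) × 1.1 = 0.7230
Sum = 1.1000 + 0.7676 + 0.6606 + 0.7230 = 3.2512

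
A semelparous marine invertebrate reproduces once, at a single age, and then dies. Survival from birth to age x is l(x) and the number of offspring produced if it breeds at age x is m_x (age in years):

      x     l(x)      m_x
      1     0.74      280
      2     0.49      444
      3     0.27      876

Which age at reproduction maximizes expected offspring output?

3

Expected offspring if breeding at age x = l(x) × m_x:
  age 1: 0.74 × 280 = 207.200
  age 2: 0.49 × 444 = 217.560
  age 3: 0.27 × 876 = 236.520
Maximum at age 3 (236.520).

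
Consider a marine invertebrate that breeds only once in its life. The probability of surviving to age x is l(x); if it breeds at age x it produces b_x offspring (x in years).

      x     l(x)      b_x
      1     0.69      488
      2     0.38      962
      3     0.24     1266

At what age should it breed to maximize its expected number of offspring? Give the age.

2

Expected offspring if breeding at age x = l(x) × b_x:
  age 1: 0.69 × 488 = 336.720
  age 2: 0.38 × 962 = 365.560
  age 3: 0.24 × 1266 = 303.840
Maximum at age 2 (365.560).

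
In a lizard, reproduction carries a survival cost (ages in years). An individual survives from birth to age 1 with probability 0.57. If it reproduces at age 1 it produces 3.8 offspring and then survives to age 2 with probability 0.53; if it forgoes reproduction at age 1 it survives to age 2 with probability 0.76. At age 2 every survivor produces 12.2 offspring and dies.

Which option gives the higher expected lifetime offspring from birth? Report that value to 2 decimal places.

5.85

breed at age 1: R₀ = 0.57 × (3.8 + 0.53 × 12.2) = 0.57 × 10.2660 = 5.8516
delay to age 2: R₀ = 0.57 × (0.76 × 12.2) = 0.57 × 9.2720 = 5.2850
Higher: breed at age 1 (5.8516).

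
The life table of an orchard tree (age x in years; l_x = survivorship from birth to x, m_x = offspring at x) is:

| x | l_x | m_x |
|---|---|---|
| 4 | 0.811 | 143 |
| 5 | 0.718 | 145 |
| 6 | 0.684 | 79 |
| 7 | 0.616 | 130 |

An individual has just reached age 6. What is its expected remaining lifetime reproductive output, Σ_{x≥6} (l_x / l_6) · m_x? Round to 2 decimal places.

l_6 = 0.684. Conditional survival from age 6 to x is l_x / l_6.
  x=6: (0.684/0.684) × 79 = 79.0000
  x=7: (0.616/0.684) × 130 = 117.0760
Sum = 79.0000 + 117.0760 = 196.0760

196.08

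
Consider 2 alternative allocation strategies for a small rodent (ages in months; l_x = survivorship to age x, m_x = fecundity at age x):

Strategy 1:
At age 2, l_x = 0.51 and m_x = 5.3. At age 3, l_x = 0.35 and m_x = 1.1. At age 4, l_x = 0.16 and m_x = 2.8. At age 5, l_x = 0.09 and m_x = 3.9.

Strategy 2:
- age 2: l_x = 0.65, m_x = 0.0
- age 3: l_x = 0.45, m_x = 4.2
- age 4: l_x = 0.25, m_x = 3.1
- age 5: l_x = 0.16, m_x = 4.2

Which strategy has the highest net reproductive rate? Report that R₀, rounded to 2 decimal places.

Strategy 1: R₀ = 0.51×5.3 + 0.35×1.1 + 0.16×2.8 + 0.09×3.9 = 3.8870
Strategy 2: R₀ = 0.65×0.0 + 0.45×4.2 + 0.25×3.1 + 0.16×4.2 = 3.3370
Highest R₀: strategy 1 with 3.8870.

3.89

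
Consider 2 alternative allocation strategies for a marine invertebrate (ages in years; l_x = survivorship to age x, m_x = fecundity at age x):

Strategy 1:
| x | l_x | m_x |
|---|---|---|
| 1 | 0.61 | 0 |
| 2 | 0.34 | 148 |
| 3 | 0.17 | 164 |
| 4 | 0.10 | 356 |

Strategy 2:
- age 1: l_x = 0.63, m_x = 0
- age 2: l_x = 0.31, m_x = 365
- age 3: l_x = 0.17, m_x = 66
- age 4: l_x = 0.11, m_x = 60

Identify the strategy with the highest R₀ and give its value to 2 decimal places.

Strategy 1: R₀ = 0.61×0 + 0.34×148 + 0.17×164 + 0.10×356 = 113.8000
Strategy 2: R₀ = 0.63×0 + 0.31×365 + 0.17×66 + 0.11×60 = 130.9700
Highest R₀: strategy 2 with 130.9700.

130.97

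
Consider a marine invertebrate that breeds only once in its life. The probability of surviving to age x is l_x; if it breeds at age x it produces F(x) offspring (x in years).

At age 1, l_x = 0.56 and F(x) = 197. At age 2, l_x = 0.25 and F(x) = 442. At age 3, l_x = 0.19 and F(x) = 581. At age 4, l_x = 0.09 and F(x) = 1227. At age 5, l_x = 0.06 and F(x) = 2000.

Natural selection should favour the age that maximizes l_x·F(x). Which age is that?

5

Expected offspring if breeding at age x = l_x × F(x):
  age 1: 0.56 × 197 = 110.320
  age 2: 0.25 × 442 = 110.500
  age 3: 0.19 × 581 = 110.390
  age 4: 0.09 × 1227 = 110.430
  age 5: 0.06 × 2000 = 120.000
Maximum at age 5 (120.000).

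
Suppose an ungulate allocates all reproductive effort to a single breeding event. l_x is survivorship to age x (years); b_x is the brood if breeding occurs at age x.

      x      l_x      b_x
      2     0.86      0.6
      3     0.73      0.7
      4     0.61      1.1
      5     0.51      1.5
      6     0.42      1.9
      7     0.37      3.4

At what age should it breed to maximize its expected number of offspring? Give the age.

Expected offspring if breeding at age x = l_x × b_x:
  age 2: 0.86 × 0.6 = 0.516
  age 3: 0.73 × 0.7 = 0.511
  age 4: 0.61 × 1.1 = 0.671
  age 5: 0.51 × 1.5 = 0.765
  age 6: 0.42 × 1.9 = 0.798
  age 7: 0.37 × 3.4 = 1.258
Maximum at age 7 (1.258).

7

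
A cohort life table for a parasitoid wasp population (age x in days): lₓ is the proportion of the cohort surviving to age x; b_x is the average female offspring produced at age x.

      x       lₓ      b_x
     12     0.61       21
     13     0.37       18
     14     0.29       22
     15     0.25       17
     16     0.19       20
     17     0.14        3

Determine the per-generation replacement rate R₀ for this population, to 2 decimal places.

34.32

R₀ = Σ lₓ b_x:
  age 12: 0.61 × 21 = 12.8100
  age 13: 0.37 × 18 = 6.6600
  age 14: 0.29 × 22 = 6.3800
  age 15: 0.25 × 17 = 4.2500
  age 16: 0.19 × 20 = 3.8000
  age 17: 0.14 × 3 = 0.4200
R₀ = 12.8100 + 6.6600 + 6.3800 + 4.2500 + 3.8000 + 0.4200 = 34.3200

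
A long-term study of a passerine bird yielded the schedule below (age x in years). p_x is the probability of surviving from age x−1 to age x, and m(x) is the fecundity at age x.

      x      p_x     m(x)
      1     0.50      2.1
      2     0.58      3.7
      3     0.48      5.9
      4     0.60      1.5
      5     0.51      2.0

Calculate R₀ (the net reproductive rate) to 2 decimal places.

3.15

Survivorship from birth: l_x = p_1·p_2·…·p_x.
  l_1 = 0.50000
  l_2 = 0.29000
  l_3 = 0.13920
  l_4 = 0.08352
  l_5 = 0.04260
R₀ = Σ l_x m(x):
  age 1: 0.50000 × 2.1 = 1.0500
  age 2: 0.29000 × 3.7 = 1.0730
  age 3: 0.13920 × 5.9 = 0.8213
  age 4: 0.08352 × 1.5 = 0.1253
  age 5: 0.04260 × 2.0 = 0.0852
R₀ = 1.0500 + 1.0730 + 0.8213 + 0.1253 + 0.0852 = 3.1548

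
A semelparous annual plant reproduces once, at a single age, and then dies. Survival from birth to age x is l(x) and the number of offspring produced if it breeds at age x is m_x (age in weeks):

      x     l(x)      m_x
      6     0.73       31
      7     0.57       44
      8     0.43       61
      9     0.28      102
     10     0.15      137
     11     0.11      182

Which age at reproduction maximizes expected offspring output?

9

Expected offspring if breeding at age x = l(x) × m_x:
  age 6: 0.73 × 31 = 22.630
  age 7: 0.57 × 44 = 25.080
  age 8: 0.43 × 61 = 26.230
  age 9: 0.28 × 102 = 28.560
  age 10: 0.15 × 137 = 20.550
  age 11: 0.11 × 182 = 20.020
Maximum at age 9 (28.560).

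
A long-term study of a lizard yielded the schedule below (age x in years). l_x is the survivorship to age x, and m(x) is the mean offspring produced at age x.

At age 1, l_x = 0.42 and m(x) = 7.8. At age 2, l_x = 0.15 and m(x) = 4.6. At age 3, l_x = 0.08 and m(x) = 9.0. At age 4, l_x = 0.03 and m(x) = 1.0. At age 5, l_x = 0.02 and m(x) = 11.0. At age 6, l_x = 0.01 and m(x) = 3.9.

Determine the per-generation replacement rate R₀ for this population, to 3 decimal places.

R₀ = Σ l_x m(x):
  age 1: 0.42 × 7.8 = 3.2760
  age 2: 0.15 × 4.6 = 0.6900
  age 3: 0.08 × 9.0 = 0.7200
  age 4: 0.03 × 1.0 = 0.0300
  age 5: 0.02 × 11.0 = 0.2200
  age 6: 0.01 × 3.9 = 0.0390
R₀ = 3.2760 + 0.6900 + 0.7200 + 0.0300 + 0.2200 + 0.0390 = 4.9750

4.975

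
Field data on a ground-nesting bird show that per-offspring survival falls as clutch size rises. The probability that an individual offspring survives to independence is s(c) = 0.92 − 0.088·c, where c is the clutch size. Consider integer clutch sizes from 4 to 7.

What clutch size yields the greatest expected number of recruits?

Expected recruits = c × s(c):
  c=4: 4 × 0.568 = 2.272
  c=5: 5 × 0.480 = 2.400
  c=6: 6 × 0.392 = 2.352
  c=7: 7 × 0.304 = 2.128
Maximum at c = 5 (2.400 recruits).

5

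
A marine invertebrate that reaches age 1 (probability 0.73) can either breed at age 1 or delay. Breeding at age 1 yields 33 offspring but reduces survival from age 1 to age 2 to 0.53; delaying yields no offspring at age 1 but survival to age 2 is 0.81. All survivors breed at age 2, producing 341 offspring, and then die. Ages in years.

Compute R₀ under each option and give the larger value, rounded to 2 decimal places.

breed at age 1: R₀ = 0.73 × (33 + 0.53 × 341) = 0.73 × 213.7300 = 156.0229
delay to age 2: R₀ = 0.73 × (0.81 × 341) = 0.73 × 276.2100 = 201.6333
Higher: delay to age 2 (201.6333).

201.63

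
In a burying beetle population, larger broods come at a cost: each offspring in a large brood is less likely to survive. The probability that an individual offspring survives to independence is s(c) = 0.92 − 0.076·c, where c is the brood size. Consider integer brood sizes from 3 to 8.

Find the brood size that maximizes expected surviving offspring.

Expected surviving offspring = c × s(c):
  c=3: 3 × 0.692 = 2.076
  c=4: 4 × 0.616 = 2.464
  c=5: 5 × 0.540 = 2.700
  c=6: 6 × 0.464 = 2.784
  c=7: 7 × 0.388 = 2.716
  c=8: 8 × 0.312 = 2.496
Maximum at c = 6 (2.784 surviving offspring).

6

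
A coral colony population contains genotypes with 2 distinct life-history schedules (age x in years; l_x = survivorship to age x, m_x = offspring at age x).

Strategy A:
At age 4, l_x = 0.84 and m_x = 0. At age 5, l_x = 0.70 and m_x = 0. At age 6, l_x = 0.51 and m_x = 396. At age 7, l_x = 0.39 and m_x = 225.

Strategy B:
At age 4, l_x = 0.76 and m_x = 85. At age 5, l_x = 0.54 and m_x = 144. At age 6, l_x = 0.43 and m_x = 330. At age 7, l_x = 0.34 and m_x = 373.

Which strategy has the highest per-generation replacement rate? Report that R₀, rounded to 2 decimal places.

411.08

Strategy A: R₀ = 0.84×0 + 0.70×0 + 0.51×396 + 0.39×225 = 289.7100
Strategy B: R₀ = 0.76×85 + 0.54×144 + 0.43×330 + 0.34×373 = 411.0800
Highest R₀: strategy B with 411.0800.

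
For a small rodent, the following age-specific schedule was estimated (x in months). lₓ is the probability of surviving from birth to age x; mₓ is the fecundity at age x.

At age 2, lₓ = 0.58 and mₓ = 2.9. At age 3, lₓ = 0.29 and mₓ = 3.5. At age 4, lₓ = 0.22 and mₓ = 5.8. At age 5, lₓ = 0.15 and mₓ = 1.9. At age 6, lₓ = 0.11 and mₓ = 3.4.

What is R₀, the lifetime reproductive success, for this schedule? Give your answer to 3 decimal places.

R₀ = Σ lₓ mₓ:
  age 2: 0.58 × 2.9 = 1.6820
  age 3: 0.29 × 3.5 = 1.0150
  age 4: 0.22 × 5.8 = 1.2760
  age 5: 0.15 × 1.9 = 0.2850
  age 6: 0.11 × 3.4 = 0.3740
R₀ = 1.6820 + 1.0150 + 1.2760 + 0.2850 + 0.3740 = 4.6320

4.632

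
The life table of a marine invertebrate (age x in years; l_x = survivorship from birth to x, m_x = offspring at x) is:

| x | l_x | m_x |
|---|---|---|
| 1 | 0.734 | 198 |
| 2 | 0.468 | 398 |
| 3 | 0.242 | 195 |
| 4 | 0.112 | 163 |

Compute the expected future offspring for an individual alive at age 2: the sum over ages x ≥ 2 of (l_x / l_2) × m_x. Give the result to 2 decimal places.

l_2 = 0.468. Conditional survival from age 2 to x is l_x / l_2.
  x=2: (0.468/0.468) × 398 = 398.0000
  x=3: (0.242/0.468) × 195 = 100.8333
  x=4: (0.112/0.468) × 163 = 39.0085
Sum = 398.0000 + 100.8333 + 39.0085 = 537.8419

537.84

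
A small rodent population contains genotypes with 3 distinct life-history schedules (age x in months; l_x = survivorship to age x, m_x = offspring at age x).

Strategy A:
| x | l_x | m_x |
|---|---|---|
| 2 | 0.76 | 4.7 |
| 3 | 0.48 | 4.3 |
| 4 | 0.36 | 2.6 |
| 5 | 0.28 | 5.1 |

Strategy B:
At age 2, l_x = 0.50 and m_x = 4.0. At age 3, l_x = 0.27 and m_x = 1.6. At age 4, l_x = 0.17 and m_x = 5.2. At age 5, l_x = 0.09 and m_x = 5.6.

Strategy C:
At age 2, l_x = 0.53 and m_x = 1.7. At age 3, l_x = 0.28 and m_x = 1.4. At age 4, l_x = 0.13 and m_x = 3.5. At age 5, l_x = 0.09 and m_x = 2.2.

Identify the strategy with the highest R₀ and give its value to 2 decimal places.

Strategy A: R₀ = 0.76×4.7 + 0.48×4.3 + 0.36×2.6 + 0.28×5.1 = 8.0000
Strategy B: R₀ = 0.50×4.0 + 0.27×1.6 + 0.17×5.2 + 0.09×5.6 = 3.8200
Strategy C: R₀ = 0.53×1.7 + 0.28×1.4 + 0.13×3.5 + 0.09×2.2 = 1.9460
Highest R₀: strategy A with 8.0000.

8.00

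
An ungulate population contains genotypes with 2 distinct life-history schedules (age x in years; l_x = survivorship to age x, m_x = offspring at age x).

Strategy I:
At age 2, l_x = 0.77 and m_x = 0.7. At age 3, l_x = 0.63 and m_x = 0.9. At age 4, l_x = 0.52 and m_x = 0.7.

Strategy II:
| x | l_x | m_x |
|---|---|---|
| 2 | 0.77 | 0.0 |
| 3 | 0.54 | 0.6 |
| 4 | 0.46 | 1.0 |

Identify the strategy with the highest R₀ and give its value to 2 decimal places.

1.47

Strategy I: R₀ = 0.77×0.7 + 0.63×0.9 + 0.52×0.7 = 1.4700
Strategy II: R₀ = 0.77×0.0 + 0.54×0.6 + 0.46×1.0 = 0.7840
Highest R₀: strategy I with 1.4700.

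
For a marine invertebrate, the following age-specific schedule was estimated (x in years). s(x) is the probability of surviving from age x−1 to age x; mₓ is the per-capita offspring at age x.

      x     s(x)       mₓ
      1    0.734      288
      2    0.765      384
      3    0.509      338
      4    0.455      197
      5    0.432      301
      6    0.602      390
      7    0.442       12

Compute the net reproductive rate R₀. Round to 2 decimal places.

Survivorship from birth: l_x = s_1·s_2·…·s_x.
  l_1 = 0.73400
  l_2 = 0.56151
  l_3 = 0.28581
  l_4 = 0.13004
  l_5 = 0.05618
  l_6 = 0.03382
  l_7 = 0.01495
R₀ = Σ l_x mₓ:
  age 1: 0.73400 × 288 = 211.3920
  age 2: 0.56151 × 384 = 215.6198
  age 3: 0.28581 × 338 = 96.6038
  age 4: 0.13004 × 197 = 25.6179
  age 5: 0.05618 × 301 = 16.9102
  age 6: 0.03382 × 390 = 13.1898
  age 7: 0.01495 × 12 = 0.1794
R₀ = 211.3920 + 215.6198 + 96.6038 + 25.6179 + 16.9102 + 13.1898 + 0.1794 = 579.5129

579.51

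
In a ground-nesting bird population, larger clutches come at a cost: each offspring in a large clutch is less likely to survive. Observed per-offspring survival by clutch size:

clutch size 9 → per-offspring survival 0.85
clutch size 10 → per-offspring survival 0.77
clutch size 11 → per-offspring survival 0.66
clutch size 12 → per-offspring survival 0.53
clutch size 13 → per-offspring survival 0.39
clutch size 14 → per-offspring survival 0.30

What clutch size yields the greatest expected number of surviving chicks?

Expected surviving chicks = c × s(c):
  c=9: 9 × 0.85 = 7.650
  c=10: 10 × 0.77 = 7.700
  c=11: 11 × 0.66 = 7.260
  c=12: 12 × 0.53 = 6.360
  c=13: 13 × 0.39 = 5.070
  c=14: 14 × 0.30 = 4.200
Maximum at c = 10 (7.700 surviving chicks).

10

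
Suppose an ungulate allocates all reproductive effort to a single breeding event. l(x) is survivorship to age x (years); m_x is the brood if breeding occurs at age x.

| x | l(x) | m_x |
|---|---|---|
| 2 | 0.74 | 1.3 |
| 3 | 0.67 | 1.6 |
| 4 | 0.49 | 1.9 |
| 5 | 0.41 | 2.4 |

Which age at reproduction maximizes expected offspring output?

Expected offspring if breeding at age x = l(x) × m_x:
  age 2: 0.74 × 1.3 = 0.962
  age 3: 0.67 × 1.6 = 1.072
  age 4: 0.49 × 1.9 = 0.931
  age 5: 0.41 × 2.4 = 0.984
Maximum at age 3 (1.072).

3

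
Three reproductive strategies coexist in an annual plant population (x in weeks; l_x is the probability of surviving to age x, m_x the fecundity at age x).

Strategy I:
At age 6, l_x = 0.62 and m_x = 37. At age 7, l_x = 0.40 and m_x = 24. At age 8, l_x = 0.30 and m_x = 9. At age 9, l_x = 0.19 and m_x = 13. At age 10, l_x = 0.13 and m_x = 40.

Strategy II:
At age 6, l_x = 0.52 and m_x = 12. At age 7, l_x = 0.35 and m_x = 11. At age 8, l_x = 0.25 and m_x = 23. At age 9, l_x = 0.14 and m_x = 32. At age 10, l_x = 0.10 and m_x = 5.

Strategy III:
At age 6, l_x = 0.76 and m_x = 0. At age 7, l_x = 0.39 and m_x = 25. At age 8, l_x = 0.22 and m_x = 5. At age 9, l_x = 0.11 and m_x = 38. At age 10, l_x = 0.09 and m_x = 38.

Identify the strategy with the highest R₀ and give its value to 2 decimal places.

42.91

Strategy I: R₀ = 0.62×37 + 0.40×24 + 0.30×9 + 0.19×13 + 0.13×40 = 42.9100
Strategy II: R₀ = 0.52×12 + 0.35×11 + 0.25×23 + 0.14×32 + 0.10×5 = 20.8200
Strategy III: R₀ = 0.76×0 + 0.39×25 + 0.22×5 + 0.11×38 + 0.09×38 = 18.4500
Highest R₀: strategy I with 42.9100.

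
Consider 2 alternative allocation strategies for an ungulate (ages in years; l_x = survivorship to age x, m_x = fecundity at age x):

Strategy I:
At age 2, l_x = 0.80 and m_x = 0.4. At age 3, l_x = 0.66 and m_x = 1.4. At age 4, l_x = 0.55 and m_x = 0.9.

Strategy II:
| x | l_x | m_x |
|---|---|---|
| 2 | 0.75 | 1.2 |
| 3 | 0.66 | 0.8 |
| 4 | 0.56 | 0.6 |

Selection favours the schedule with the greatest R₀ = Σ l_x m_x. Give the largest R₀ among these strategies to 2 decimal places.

Strategy I: R₀ = 0.80×0.4 + 0.66×1.4 + 0.55×0.9 = 1.7390
Strategy II: R₀ = 0.75×1.2 + 0.66×0.8 + 0.56×0.6 = 1.7640
Highest R₀: strategy II with 1.7640.

1.76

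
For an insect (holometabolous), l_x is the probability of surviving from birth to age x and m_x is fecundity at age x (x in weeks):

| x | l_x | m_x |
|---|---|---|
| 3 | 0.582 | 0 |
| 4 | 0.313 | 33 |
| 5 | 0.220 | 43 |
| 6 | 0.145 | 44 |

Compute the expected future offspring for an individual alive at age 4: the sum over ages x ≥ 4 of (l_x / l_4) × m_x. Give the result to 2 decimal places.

l_4 = 0.313. Conditional survival from age 4 to x is l_x / l_4.
  x=4: (0.313/0.313) × 33 = 33.0000
  x=5: (0.220/0.313) × 43 = 30.2236
  x=6: (0.145/0.313) × 44 = 20.3834
Sum = 33.0000 + 30.2236 + 20.3834 = 83.6070

83.61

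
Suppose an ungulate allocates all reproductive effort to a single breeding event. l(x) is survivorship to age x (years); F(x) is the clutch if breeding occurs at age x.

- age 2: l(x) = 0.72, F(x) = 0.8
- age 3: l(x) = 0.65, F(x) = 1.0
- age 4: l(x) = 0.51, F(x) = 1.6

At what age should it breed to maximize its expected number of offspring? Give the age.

4

Expected offspring if breeding at age x = l(x) × F(x):
  age 2: 0.72 × 0.8 = 0.576
  age 3: 0.65 × 1.0 = 0.650
  age 4: 0.51 × 1.6 = 0.816
Maximum at age 4 (0.816).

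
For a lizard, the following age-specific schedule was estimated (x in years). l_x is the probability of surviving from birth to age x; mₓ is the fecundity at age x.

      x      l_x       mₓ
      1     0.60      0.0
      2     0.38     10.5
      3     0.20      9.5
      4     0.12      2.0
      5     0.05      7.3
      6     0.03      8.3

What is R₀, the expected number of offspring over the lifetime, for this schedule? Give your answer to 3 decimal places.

R₀ = Σ l_x mₓ:
  age 1: 0.60 × 0.0 = 0.0000
  age 2: 0.38 × 10.5 = 3.9900
  age 3: 0.20 × 9.5 = 1.9000
  age 4: 0.12 × 2.0 = 0.2400
  age 5: 0.05 × 7.3 = 0.3650
  age 6: 0.03 × 8.3 = 0.2490
R₀ = 0.0000 + 3.9900 + 1.9000 + 0.2400 + 0.3650 + 0.2490 = 6.7440

6.744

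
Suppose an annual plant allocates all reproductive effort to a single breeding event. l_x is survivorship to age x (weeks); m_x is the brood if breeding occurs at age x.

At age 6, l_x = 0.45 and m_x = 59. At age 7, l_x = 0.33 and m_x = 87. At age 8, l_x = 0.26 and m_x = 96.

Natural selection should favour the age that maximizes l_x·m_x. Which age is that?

Expected offspring if breeding at age x = l_x × m_x:
  age 6: 0.45 × 59 = 26.550
  age 7: 0.33 × 87 = 28.710
  age 8: 0.26 × 96 = 24.960
Maximum at age 7 (28.710).

7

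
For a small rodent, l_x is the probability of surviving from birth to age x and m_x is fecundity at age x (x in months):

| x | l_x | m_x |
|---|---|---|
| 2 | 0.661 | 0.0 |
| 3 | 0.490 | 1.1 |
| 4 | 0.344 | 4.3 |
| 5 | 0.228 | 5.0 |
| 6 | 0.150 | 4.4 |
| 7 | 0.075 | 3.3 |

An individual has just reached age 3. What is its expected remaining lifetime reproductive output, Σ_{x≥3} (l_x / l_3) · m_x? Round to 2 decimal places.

8.30

l_3 = 0.490. Conditional survival from age 3 to x is l_x / l_3.
  x=3: (0.490/0.490) × 1.1 = 1.1000
  x=4: (0.344/0.490) × 4.3 = 3.0188
  x=5: (0.228/0.490) × 5.0 = 2.3265
  x=6: (0.150/0.490) × 4.4 = 1.3469
  x=7: (0.075/0.490) × 3.3 = 0.5051
Sum = 1.1000 + 3.0188 + 2.3265 + 1.3469 + 0.5051 = 8.2973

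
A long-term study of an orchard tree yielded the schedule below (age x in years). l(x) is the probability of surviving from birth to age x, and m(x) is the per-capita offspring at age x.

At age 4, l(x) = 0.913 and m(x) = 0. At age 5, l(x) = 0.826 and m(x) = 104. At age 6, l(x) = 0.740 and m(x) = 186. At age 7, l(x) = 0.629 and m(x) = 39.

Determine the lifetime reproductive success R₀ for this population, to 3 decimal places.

R₀ = Σ l(x) m(x):
  age 4: 0.913 × 0 = 0.0000
  age 5: 0.826 × 104 = 85.9040
  age 6: 0.740 × 186 = 137.6400
  age 7: 0.629 × 39 = 24.5310
R₀ = 0.0000 + 85.9040 + 137.6400 + 24.5310 = 248.0750

248.075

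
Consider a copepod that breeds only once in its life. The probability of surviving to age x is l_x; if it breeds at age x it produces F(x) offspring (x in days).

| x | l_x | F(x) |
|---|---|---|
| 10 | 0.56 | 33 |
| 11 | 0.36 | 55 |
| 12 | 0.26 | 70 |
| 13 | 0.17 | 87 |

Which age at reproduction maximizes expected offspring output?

Expected offspring if breeding at age x = l_x × F(x):
  age 10: 0.56 × 33 = 18.480
  age 11: 0.36 × 55 = 19.800
  age 12: 0.26 × 70 = 18.200
  age 13: 0.17 × 87 = 14.790
Maximum at age 11 (19.800).

11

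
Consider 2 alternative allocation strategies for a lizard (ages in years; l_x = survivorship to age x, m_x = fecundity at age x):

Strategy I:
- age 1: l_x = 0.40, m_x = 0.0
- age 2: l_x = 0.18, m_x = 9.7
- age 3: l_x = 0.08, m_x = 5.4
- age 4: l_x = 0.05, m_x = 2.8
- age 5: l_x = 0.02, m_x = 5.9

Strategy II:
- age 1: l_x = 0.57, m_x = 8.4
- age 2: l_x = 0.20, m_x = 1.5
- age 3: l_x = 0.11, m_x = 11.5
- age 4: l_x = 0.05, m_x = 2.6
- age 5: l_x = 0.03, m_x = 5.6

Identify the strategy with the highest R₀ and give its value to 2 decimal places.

6.65

Strategy I: R₀ = 0.40×0.0 + 0.18×9.7 + 0.08×5.4 + 0.05×2.8 + 0.02×5.9 = 2.4360
Strategy II: R₀ = 0.57×8.4 + 0.20×1.5 + 0.11×11.5 + 0.05×2.6 + 0.03×5.6 = 6.6510
Highest R₀: strategy II with 6.6510.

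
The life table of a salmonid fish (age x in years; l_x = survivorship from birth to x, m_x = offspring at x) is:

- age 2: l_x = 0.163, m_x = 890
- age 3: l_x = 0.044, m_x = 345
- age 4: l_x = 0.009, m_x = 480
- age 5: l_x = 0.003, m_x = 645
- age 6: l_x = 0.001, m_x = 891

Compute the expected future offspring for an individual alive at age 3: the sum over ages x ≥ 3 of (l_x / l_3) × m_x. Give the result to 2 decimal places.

l_3 = 0.044. Conditional survival from age 3 to x is l_x / l_3.
  x=3: (0.044/0.044) × 345 = 345.0000
  x=4: (0.009/0.044) × 480 = 98.1818
  x=5: (0.003/0.044) × 645 = 43.9773
  x=6: (0.001/0.044) × 891 = 20.2500
Sum = 345.0000 + 98.1818 + 43.9773 + 20.2500 = 507.4091

507.41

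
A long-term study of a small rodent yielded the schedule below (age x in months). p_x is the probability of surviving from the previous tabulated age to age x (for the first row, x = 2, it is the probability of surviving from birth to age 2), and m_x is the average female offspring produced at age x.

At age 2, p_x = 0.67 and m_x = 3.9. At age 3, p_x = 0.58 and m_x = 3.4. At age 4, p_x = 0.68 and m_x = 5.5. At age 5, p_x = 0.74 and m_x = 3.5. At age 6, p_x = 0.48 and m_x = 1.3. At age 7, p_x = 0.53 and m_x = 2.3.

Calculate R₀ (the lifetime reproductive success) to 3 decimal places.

6.308

Survivorship from birth: l_x = p_2·p_3·…·p_x.
  l_2 = 0.67000
  l_3 = 0.38860
  l_4 = 0.26425
  l_5 = 0.19554
  l_6 = 0.09386
  l_7 = 0.04975
R₀ = Σ l_x m_x:
  age 2: 0.67000 × 3.9 = 2.6130
  age 3: 0.38860 × 3.4 = 1.3212
  age 4: 0.26425 × 5.5 = 1.4534
  age 5: 0.19554 × 3.5 = 0.6844
  age 6: 0.09386 × 1.3 = 0.1220
  age 7: 0.04975 × 2.3 = 0.1144
R₀ = 2.6130 + 1.3212 + 1.4534 + 0.6844 + 0.1220 + 0.1144 = 6.3084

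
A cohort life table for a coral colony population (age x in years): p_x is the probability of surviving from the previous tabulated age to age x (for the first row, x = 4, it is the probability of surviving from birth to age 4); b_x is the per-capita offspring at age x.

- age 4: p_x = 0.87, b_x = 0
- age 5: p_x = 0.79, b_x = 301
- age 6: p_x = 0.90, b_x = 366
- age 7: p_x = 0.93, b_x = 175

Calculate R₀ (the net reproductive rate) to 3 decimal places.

Survivorship from birth: l_x = p_4·p_5·…·p_x.
  l_4 = 0.87000
  l_5 = 0.68730
  l_6 = 0.61857
  l_7 = 0.57527
R₀ = Σ l_x b_x:
  age 4: 0.87000 × 0 = 0.0000
  age 5: 0.68730 × 301 = 206.8773
  age 6: 0.61857 × 366 = 226.3966
  age 7: 0.57527 × 175 = 100.6722
R₀ = 0.0000 + 206.8773 + 226.3966 + 100.6722 = 533.9462

533.946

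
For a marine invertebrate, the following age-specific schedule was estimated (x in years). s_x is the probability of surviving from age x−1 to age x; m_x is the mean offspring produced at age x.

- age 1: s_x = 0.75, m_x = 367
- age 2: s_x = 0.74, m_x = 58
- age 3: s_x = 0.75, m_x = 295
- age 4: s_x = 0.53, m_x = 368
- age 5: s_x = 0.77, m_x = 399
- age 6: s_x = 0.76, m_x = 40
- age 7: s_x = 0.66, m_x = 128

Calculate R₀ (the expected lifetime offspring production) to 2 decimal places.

595.27

Survivorship from birth: l_x = s_1·s_2·…·s_x.
  l_1 = 0.75000
  l_2 = 0.55500
  l_3 = 0.41625
  l_4 = 0.22061
  l_5 = 0.16987
  l_6 = 0.12910
  l_7 = 0.08521
R₀ = Σ l_x m_x:
  age 1: 0.75000 × 367 = 275.2500
  age 2: 0.55500 × 58 = 32.1900
  age 3: 0.41625 × 295 = 122.7938
  age 4: 0.22061 × 368 = 81.1845
  age 5: 0.16987 × 399 = 67.7781
  age 6: 0.12910 × 40 = 5.1640
  age 7: 0.08521 × 128 = 10.9069
R₀ = 275.2500 + 32.1900 + 122.7938 + 81.1845 + 67.7781 + 5.1640 + 10.9069 = 595.2672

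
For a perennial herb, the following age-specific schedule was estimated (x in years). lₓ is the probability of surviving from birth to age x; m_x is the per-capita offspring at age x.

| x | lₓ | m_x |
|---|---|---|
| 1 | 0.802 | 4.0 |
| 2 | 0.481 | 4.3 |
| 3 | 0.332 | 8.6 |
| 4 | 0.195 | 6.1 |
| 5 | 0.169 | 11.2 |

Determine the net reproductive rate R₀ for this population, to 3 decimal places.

R₀ = Σ lₓ m_x:
  age 1: 0.802 × 4.0 = 3.2080
  age 2: 0.481 × 4.3 = 2.0683
  age 3: 0.332 × 8.6 = 2.8552
  age 4: 0.195 × 6.1 = 1.1895
  age 5: 0.169 × 11.2 = 1.8928
R₀ = 3.2080 + 2.0683 + 2.8552 + 1.1895 + 1.8928 = 11.2138

11.214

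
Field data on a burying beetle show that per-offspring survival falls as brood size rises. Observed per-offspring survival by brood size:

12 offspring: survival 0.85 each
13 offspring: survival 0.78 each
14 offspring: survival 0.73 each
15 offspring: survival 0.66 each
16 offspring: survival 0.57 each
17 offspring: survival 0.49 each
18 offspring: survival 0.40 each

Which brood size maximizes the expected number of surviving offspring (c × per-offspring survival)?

14

Expected surviving offspring = c × s(c):
  c=12: 12 × 0.85 = 10.200
  c=13: 13 × 0.78 = 10.140
  c=14: 14 × 0.73 = 10.220
  c=15: 15 × 0.66 = 9.900
  c=16: 16 × 0.57 = 9.120
  c=17: 17 × 0.49 = 8.330
  c=18: 18 × 0.40 = 7.200
Maximum at c = 14 (10.220 surviving offspring).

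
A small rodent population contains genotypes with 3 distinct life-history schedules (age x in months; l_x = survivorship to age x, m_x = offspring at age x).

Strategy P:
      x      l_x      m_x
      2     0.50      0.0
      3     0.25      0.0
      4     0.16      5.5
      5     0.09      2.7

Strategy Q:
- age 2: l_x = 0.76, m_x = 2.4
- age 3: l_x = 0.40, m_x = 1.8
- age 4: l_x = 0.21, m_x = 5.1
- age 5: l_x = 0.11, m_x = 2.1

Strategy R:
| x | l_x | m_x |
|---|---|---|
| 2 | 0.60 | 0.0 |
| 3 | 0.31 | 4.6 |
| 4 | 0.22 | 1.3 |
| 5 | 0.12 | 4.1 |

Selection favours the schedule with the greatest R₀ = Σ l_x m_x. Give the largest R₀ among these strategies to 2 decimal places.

Strategy P: R₀ = 0.50×0.0 + 0.25×0.0 + 0.16×5.5 + 0.09×2.7 = 1.1230
Strategy Q: R₀ = 0.76×2.4 + 0.40×1.8 + 0.21×5.1 + 0.11×2.1 = 3.8460
Strategy R: R₀ = 0.60×0.0 + 0.31×4.6 + 0.22×1.3 + 0.12×4.1 = 2.2040
Highest R₀: strategy Q with 3.8460.

3.85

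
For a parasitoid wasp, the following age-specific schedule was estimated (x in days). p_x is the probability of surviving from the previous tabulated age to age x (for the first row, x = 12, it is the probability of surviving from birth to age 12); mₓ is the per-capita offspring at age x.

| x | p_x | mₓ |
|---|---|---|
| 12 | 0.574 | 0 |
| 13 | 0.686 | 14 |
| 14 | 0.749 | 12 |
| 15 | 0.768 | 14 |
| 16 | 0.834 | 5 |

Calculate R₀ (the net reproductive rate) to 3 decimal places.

Survivorship from birth: l_x = p_12·p_13·…·p_x.
  l_12 = 0.57400
  l_13 = 0.39376
  l_14 = 0.29493
  l_15 = 0.22651
  l_16 = 0.18891
R₀ = Σ l_x mₓ:
  age 12: 0.57400 × 0 = 0.0000
  age 13: 0.39376 × 14 = 5.5126
  age 14: 0.29493 × 12 = 3.5392
  age 15: 0.22651 × 14 = 3.1711
  age 16: 0.18891 × 5 = 0.9446
R₀ = 0.0000 + 5.5126 + 3.5392 + 3.1711 + 0.9446 = 13.1675

13.167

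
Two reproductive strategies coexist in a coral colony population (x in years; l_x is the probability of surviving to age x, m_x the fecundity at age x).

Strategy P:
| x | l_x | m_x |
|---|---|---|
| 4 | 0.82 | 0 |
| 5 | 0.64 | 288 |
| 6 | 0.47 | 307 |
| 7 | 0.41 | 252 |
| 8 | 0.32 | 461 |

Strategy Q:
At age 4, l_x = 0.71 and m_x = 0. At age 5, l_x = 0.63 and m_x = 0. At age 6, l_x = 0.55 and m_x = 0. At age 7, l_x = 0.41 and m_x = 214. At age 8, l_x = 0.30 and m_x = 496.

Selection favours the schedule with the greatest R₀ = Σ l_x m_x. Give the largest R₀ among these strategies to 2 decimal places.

579.45

Strategy P: R₀ = 0.82×0 + 0.64×288 + 0.47×307 + 0.41×252 + 0.32×461 = 579.4500
Strategy Q: R₀ = 0.71×0 + 0.63×0 + 0.55×0 + 0.41×214 + 0.30×496 = 236.5400
Highest R₀: strategy P with 579.4500.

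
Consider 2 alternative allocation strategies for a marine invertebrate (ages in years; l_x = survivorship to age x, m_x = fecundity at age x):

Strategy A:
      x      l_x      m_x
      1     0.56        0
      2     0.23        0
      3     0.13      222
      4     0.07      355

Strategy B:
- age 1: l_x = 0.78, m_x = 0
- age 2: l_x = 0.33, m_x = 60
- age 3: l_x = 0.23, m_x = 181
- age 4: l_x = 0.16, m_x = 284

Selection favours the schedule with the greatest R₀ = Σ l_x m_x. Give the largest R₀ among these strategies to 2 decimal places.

Strategy A: R₀ = 0.56×0 + 0.23×0 + 0.13×222 + 0.07×355 = 53.7100
Strategy B: R₀ = 0.78×0 + 0.33×60 + 0.23×181 + 0.16×284 = 106.8700
Highest R₀: strategy B with 106.8700.

106.87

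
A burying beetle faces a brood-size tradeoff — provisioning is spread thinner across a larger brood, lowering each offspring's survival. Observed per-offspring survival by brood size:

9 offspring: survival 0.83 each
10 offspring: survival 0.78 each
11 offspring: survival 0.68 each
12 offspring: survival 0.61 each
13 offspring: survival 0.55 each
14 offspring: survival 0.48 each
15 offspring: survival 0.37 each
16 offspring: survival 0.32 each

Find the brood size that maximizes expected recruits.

10

Expected recruits = c × s(c):
  c=9: 9 × 0.83 = 7.470
  c=10: 10 × 0.78 = 7.800
  c=11: 11 × 0.68 = 7.480
  c=12: 12 × 0.61 = 7.320
  c=13: 13 × 0.55 = 7.150
  c=14: 14 × 0.48 = 6.720
  c=15: 15 × 0.37 = 5.550
  c=16: 16 × 0.32 = 5.120
Maximum at c = 10 (7.800 recruits).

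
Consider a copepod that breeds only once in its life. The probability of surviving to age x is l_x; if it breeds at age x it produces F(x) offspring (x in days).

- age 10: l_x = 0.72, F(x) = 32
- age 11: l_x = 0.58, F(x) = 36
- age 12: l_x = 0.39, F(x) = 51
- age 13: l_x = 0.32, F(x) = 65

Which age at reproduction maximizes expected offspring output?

Expected offspring if breeding at age x = l_x × F(x):
  age 10: 0.72 × 32 = 23.040
  age 11: 0.58 × 36 = 20.880
  age 12: 0.39 × 51 = 19.890
  age 13: 0.32 × 65 = 20.800
Maximum at age 10 (23.040).

10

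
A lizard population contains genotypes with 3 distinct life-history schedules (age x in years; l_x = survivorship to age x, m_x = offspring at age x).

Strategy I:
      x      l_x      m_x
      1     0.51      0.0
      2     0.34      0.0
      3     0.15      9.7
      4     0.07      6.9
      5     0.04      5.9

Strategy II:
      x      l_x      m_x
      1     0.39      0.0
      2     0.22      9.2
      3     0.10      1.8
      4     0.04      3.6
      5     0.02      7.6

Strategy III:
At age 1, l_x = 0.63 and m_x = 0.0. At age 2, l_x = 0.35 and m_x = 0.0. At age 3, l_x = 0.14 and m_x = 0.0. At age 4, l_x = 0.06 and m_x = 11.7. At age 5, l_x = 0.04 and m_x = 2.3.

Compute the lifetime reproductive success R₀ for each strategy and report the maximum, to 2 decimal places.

Strategy I: R₀ = 0.51×0.0 + 0.34×0.0 + 0.15×9.7 + 0.07×6.9 + 0.04×5.9 = 2.1740
Strategy II: R₀ = 0.39×0.0 + 0.22×9.2 + 0.10×1.8 + 0.04×3.6 + 0.02×7.6 = 2.5000
Strategy III: R₀ = 0.63×0.0 + 0.35×0.0 + 0.14×0.0 + 0.06×11.7 + 0.04×2.3 = 0.7940
Highest R₀: strategy II with 2.5000.

2.50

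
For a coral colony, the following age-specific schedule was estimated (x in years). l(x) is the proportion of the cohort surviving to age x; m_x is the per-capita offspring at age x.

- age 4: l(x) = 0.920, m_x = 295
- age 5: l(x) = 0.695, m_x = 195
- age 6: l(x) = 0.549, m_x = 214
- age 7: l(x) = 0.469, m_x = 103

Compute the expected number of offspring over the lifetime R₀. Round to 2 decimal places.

572.72

R₀ = Σ l(x) m_x:
  age 4: 0.920 × 295 = 271.4000
  age 5: 0.695 × 195 = 135.5250
  age 6: 0.549 × 214 = 117.4860
  age 7: 0.469 × 103 = 48.3070
R₀ = 271.4000 + 135.5250 + 117.4860 + 48.3070 = 572.7180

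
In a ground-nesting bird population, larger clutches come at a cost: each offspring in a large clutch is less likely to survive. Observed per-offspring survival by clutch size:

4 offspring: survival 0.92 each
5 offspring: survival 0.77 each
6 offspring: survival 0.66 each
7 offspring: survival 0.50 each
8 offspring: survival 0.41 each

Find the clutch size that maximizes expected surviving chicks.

6

Expected surviving chicks = c × s(c):
  c=4: 4 × 0.92 = 3.680
  c=5: 5 × 0.77 = 3.850
  c=6: 6 × 0.66 = 3.960
  c=7: 7 × 0.50 = 3.500
  c=8: 8 × 0.41 = 3.280
Maximum at c = 6 (3.960 surviving chicks).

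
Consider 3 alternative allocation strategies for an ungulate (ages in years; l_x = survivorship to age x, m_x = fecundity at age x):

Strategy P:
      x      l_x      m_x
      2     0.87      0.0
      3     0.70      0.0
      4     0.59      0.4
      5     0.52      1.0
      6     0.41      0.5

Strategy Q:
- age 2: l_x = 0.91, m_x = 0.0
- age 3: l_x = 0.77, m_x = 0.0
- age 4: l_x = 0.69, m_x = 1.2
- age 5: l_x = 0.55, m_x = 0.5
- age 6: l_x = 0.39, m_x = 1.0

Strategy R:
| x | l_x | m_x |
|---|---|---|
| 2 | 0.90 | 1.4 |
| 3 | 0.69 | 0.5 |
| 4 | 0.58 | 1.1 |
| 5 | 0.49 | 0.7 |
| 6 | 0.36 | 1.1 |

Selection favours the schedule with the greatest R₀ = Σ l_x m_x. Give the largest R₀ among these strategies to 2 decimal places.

Strategy P: R₀ = 0.87×0.0 + 0.70×0.0 + 0.59×0.4 + 0.52×1.0 + 0.41×0.5 = 0.9610
Strategy Q: R₀ = 0.91×0.0 + 0.77×0.0 + 0.69×1.2 + 0.55×0.5 + 0.39×1.0 = 1.4930
Strategy R: R₀ = 0.90×1.4 + 0.69×0.5 + 0.58×1.1 + 0.49×0.7 + 0.36×1.1 = 2.9820
Highest R₀: strategy R with 2.9820.

2.98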